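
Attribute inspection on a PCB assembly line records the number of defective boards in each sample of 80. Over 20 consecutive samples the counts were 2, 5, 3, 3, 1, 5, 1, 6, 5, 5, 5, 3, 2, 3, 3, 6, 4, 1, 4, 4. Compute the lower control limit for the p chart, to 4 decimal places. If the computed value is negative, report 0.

p̄ = Σdᵢ / (k·n) = 71 / (20 × 80) = 0.04437
LCL = p̄ − 3·√(p̄(1−p̄)/n) = 0.04437 − 3 × 0.02302 = -0.02469 → 0 (negative, so LCL = 0)

0.0000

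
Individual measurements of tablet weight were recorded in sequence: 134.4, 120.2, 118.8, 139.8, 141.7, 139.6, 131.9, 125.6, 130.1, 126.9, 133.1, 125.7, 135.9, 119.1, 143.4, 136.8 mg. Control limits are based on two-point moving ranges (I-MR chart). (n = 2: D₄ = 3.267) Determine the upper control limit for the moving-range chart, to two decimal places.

29.14

Moving ranges: 14.2, 1.4, 21.0, 1.9, 2.1, 7.7, 6.3, 4.5, 3.2, 6.2, 7.4, 10.2, 16.8, 24.3, 6.6; M̄R̄ = 133.8000 / 15 = 8.9200
UCL_MR = D₄·M̄R̄ = 3.267 × 8.9200 = 29.1416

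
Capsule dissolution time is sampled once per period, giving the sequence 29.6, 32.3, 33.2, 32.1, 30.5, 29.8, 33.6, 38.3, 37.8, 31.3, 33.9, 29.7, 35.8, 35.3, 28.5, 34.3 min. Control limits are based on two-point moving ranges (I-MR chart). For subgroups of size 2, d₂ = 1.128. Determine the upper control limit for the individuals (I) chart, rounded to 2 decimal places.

X̄ = (29.6 + 32.3 + 33.2 + 32.1 + 30.5 + 29.8 + 33.6 + 38.3 + 37.8 + 31.3 + 33.9 + 29.7 + 35.8 + 35.3 + 28.5 + 34.3) / 16 = 32.8750
Moving ranges: 2.7, 0.9, 1.1, 1.6, 0.7, 3.8, 4.7, 0.5, 6.5, 2.6, 4.2, 6.1, 0.5, 6.8, 5.8; M̄R̄ = 48.5000 / 15 = 3.2333
UCL = X̄ + 3·M̄R̄/d₂ = 32.8750 + 3 × 3.2333 / 1.128 = 41.4743

41.47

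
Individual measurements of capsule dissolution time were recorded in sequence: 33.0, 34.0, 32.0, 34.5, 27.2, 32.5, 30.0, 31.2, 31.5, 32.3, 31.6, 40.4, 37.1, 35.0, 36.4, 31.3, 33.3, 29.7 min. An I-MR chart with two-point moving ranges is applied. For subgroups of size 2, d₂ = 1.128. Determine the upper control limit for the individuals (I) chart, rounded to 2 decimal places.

40.75

X̄ = (33.0 + 34.0 + 32.0 + 34.5 + 27.2 + 32.5 + 30.0 + 31.2 + 31.5 + 32.3 + 31.6 + 40.4 + 37.1 + 35.0 + 36.4 + 31.3 + 33.3 + 29.7) / 18 = 32.9444
Moving ranges: 1.0, 2.0, 2.5, 7.3, 5.3, 2.5, 1.2, 0.3, 0.8, 0.7, 8.8, 3.3, 2.1, 1.4, 5.1, 2.0, 3.6; M̄R̄ = 49.9000 / 17 = 2.9353
UCL = X̄ + 3·M̄R̄/d₂ = 32.9444 + 3 × 2.9353 / 1.128 = 40.7511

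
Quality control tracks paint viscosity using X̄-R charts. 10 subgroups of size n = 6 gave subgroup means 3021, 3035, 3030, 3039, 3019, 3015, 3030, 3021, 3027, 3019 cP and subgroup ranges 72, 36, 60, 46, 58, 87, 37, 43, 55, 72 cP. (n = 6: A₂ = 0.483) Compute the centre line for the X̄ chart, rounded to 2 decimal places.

X̄̄ = (3021 + 3035 + 3030 + 3039 + 3019 + 3015 + 3030 + 3021 + 3027 + 3019) / 10 = 30256.0000 / 10 = 3025.6000
CL = X̄̄ = 3025.6000

3025.60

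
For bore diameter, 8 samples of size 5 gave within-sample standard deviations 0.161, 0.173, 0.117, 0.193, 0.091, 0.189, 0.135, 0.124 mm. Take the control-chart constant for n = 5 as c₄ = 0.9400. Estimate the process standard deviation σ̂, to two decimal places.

0.16

s̄ = (0.161 + 0.173 + 0.117 + 0.193 + 0.091 + 0.189 + 0.135 + 0.124) / 8 = 0.1479
σ̂ = s̄ / c₄ = 0.1479 / 0.9400 = 0.1573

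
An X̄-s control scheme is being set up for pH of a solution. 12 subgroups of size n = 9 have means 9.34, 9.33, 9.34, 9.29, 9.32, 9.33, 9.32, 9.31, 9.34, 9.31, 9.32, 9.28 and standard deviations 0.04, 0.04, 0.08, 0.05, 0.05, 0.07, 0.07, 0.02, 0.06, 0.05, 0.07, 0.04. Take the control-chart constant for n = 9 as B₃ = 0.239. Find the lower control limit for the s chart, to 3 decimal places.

0.013

s̄ = (0.04 + 0.04 + 0.08 + 0.05 + 0.05 + 0.07 + 0.07 + 0.02 + 0.06 + 0.05 + 0.07 + 0.04) / 12 = 0.0533
LCL_s = B₃·s̄ = 0.239 × 0.0533 = 0.0127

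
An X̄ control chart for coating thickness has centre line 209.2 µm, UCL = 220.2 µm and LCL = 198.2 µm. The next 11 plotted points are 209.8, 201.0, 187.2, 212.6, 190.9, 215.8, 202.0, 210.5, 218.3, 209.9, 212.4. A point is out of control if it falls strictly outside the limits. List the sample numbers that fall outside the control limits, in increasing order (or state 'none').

3, 5

Compare each point to [198.2, 220.2]: sample 3 = 187.2 < LCL; sample 5 = 190.9 < LCL.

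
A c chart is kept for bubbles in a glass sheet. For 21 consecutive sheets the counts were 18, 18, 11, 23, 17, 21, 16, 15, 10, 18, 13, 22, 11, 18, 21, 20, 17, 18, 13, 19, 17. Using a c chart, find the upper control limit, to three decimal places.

c̄ = (18 + 18 + 11 + 23 + 17 + 21 + 16 + 15 + 10 + 18 + 13 + 22 + 11 + 18 + 21 + 20 + 17 + 18 + 13 + 19 + 17) / 21 = 356 / 21 = 16.9524
UCL = c̄ + 3√c̄ = 16.9524 + 3 × √16.9524 = 16.9524 + 3 × 4.1173 = 29.3044

29.304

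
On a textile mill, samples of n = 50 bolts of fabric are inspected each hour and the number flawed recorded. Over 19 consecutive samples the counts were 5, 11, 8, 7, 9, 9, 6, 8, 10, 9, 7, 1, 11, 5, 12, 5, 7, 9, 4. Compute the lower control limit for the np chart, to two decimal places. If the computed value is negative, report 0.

0.00

p̄ = Σdᵢ / (k·n) = 143 / (19 × 50) = 0.15053
LCL = np̄ − 3·√(np̄(1−p̄)) = 7.5263 − 3 × 2.5285 = -0.0592 → 0 (negative, so LCL = 0)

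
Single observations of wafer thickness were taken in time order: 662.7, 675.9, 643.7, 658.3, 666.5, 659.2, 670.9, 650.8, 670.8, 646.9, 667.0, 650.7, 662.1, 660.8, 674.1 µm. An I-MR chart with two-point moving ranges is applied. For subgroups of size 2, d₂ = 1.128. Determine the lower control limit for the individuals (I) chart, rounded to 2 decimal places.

620.78

X̄ = (662.7 + 675.9 + 643.7 + 658.3 + 666.5 + 659.2 + 670.9 + 650.8 + 670.8 + 646.9 + 667.0 + 650.7 + 662.1 + 660.8 + 674.1) / 15 = 661.3600
Moving ranges: 13.2, 32.2, 14.6, 8.2, 7.3, 11.7, 20.1, 20.0, 23.9, 20.1, 16.3, 11.4, 1.3, 13.3; M̄R̄ = 213.6000 / 14 = 15.2571
LCL = X̄ − 3·M̄R̄/d₂ = 661.3600 − 3 × 15.2571 / 1.128 = 620.7825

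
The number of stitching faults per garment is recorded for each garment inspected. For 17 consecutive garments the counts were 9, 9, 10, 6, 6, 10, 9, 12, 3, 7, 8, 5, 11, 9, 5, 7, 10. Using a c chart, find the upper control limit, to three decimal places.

c̄ = (9 + 9 + 10 + 6 + 6 + 10 + 9 + 12 + 3 + 7 + 8 + 5 + 11 + 9 + 5 + 7 + 10) / 17 = 136 / 17 = 8.0000
UCL = c̄ + 3√c̄ = 8.0000 + 3 × √8.0000 = 8.0000 + 3 × 2.8284 = 16.4853

16.485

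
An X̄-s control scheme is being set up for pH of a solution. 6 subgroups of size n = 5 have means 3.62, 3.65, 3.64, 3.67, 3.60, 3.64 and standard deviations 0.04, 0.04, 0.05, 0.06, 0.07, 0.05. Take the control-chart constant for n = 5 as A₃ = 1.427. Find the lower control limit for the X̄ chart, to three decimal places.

X̄̄ = (3.62 + 3.65 + 3.64 + 3.67 + 3.60 + 3.64) / 6 = 3.6367
s̄ = (0.04 + 0.04 + 0.05 + 0.06 + 0.07 + 0.05) / 6 = 0.0517
LCL = X̄̄ − A₃·s̄ = 3.6367 − 1.427 × 0.0517 = 3.5629

3.563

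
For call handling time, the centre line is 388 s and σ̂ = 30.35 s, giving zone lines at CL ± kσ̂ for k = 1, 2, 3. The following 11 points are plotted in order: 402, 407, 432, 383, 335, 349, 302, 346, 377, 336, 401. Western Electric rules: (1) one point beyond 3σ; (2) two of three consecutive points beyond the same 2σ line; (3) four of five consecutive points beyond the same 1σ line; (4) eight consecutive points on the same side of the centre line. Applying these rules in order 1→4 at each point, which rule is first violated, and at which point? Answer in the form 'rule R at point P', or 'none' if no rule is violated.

Zone of each point (C = within 1σ̂, B = 1σ̂–2σ̂, A = 2σ̂–3σ̂, * = beyond 3σ̂; sign = side of CL): 1:+C, 2:+C, 3:+B, 4:-C, 5:-B, 6:-B, 7:-A, 8:-B, 9:-C, 10:-B, 11:+C
Rule 3 (four of five consecutive points beyond the same 1σ limit) is satisfied at point 8.

rule 3 at point 8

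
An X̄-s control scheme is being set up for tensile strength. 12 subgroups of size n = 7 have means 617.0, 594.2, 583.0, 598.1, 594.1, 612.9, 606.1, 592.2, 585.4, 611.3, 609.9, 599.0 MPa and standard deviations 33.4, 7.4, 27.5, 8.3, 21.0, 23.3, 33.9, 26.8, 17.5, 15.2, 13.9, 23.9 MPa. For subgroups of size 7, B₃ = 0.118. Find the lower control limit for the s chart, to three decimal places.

s̄ = (33.4 + 7.4 + 27.5 + 8.3 + 21.0 + 23.3 + 33.9 + 26.8 + 17.5 + 15.2 + 13.9 + 23.9) / 12 = 21.0083
LCL_s = B₃·s̄ = 0.118 × 21.0083 = 2.4790

2.479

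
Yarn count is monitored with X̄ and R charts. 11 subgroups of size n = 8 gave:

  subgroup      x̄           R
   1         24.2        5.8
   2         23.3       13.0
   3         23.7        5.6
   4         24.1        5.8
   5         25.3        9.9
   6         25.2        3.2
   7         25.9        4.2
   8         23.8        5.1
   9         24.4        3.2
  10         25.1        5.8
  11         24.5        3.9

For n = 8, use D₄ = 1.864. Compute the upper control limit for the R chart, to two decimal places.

R̄ = (5.8 + 13.0 + 5.6 + 5.8 + 9.9 + 3.2 + 4.2 + 5.1 + 3.2 + 5.8 + 3.9) / 11 = 65.5000 / 11 = 5.9545
UCL_R = D₄·R̄ = 1.864 × 5.9545 = 11.0993

11.10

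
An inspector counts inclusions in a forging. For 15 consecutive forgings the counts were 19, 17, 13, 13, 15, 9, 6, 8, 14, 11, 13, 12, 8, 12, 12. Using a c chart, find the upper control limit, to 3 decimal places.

c̄ = (19 + 17 + 13 + 13 + 15 + 9 + 6 + 8 + 14 + 11 + 13 + 12 + 8 + 12 + 12) / 15 = 182 / 15 = 12.1333
UCL = c̄ + 3√c̄ = 12.1333 + 3 × √12.1333 = 12.1333 + 3 × 3.4833 = 22.5832

22.583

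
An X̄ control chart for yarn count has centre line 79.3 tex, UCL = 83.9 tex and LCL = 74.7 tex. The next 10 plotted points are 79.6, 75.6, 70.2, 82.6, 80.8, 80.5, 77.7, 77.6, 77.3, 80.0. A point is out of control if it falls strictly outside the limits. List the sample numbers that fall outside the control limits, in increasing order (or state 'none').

Compare each point to [74.7, 83.9]: sample 3 = 70.2 < LCL.

3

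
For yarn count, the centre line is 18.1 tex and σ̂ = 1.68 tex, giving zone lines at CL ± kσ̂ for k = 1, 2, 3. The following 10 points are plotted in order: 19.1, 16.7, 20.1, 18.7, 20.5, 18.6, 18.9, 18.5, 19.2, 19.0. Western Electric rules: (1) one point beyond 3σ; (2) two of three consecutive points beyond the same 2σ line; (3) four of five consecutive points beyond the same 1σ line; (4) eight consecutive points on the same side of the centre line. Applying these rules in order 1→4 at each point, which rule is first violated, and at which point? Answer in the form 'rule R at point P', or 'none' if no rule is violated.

Zone of each point (C = within 1σ̂, B = 1σ̂–2σ̂, A = 2σ̂–3σ̂, * = beyond 3σ̂; sign = side of CL): 1:+C, 2:-C, 3:+B, 4:+C, 5:+B, 6:+C, 7:+C, 8:+C, 9:+C, 10:+C
Rule 4 (eight consecutive points on the same side of the centre line) is satisfied at point 10.

rule 4 at point 10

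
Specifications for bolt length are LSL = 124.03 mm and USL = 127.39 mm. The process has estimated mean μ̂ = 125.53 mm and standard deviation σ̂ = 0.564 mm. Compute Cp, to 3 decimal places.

Cp = (USL − LSL) / (6σ̂) = (127.39 − 124.03) / (6 × 0.564) = 3.3600 / 3.3840 = 0.9929

0.993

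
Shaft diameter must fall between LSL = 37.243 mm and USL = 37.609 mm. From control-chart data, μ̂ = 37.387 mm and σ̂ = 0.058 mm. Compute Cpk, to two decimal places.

Cpu = (USL − μ̂) / (3σ̂) = (37.609 − 37.387) / (3 × 0.058) = 1.2759; Cpl = (μ̂ − LSL) / (3σ̂) = (37.387 − 37.243) / (3 × 0.058) = 0.8276; Cpk = min(Cpu, Cpl) = 0.8276

0.83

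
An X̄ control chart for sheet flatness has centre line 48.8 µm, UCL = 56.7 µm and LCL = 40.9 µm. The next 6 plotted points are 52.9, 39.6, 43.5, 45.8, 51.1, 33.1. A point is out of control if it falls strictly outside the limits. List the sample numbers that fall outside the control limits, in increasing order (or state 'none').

Compare each point to [40.9, 56.7]: sample 2 = 39.6 < LCL; sample 6 = 33.1 < LCL.

2, 6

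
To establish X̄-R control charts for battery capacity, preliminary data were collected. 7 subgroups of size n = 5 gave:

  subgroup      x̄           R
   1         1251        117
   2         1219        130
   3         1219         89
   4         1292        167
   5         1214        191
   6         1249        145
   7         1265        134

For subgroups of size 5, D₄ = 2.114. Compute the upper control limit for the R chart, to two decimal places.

293.85

R̄ = (117 + 130 + 89 + 167 + 191 + 145 + 134) / 7 = 973.0000 / 7 = 139.0000
UCL_R = D₄·R̄ = 2.114 × 139.0000 = 293.8460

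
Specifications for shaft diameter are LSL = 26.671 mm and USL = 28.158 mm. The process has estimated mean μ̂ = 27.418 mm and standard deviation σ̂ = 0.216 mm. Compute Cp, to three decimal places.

Cp = (USL − LSL) / (6σ̂) = (28.158 − 26.671) / (6 × 0.216) = 1.4870 / 1.2960 = 1.1474

1.147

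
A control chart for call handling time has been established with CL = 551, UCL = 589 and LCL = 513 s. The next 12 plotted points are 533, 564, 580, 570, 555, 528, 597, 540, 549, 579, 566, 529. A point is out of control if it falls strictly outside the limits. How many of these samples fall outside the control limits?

Compare each point to [513, 589]: sample 7 = 597 > UCL.

1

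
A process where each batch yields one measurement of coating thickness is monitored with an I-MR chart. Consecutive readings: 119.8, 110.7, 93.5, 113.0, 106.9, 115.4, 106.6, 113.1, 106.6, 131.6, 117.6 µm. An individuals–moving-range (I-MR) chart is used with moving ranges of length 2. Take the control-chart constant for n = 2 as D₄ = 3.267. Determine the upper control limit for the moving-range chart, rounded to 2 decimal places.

39.60

Moving ranges: 9.1, 17.2, 19.5, 6.1, 8.5, 8.8, 6.5, 6.5, 25.0, 14.0; M̄R̄ = 121.2000 / 10 = 12.1200
UCL_MR = D₄·M̄R̄ = 3.267 × 12.1200 = 39.5960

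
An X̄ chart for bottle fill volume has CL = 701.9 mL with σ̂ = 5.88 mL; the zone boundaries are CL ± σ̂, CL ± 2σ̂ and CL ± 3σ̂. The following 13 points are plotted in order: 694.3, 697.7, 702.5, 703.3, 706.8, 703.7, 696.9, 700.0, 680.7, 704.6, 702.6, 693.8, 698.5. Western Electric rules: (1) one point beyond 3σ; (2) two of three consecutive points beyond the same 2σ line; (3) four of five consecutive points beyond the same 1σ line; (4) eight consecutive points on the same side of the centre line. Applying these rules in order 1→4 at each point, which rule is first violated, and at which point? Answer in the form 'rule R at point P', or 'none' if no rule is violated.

rule 1 at point 9

Zone of each point (C = within 1σ̂, B = 1σ̂–2σ̂, A = 2σ̂–3σ̂, * = beyond 3σ̂; sign = side of CL): 1:-B, 2:-C, 3:+C, 4:+C, 5:+C, 6:+C, 7:-C, 8:-C, 9:-*, 10:+C, 11:+C, 12:-B, 13:-C
Rule 1 (one point beyond the 3σ limits) is satisfied at point 9.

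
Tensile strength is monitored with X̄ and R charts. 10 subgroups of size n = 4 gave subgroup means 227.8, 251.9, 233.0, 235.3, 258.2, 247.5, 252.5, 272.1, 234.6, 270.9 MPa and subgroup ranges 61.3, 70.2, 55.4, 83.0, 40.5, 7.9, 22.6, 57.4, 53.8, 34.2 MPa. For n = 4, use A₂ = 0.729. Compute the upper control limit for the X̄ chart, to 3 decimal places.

X̄̄ = (227.8 + 251.9 + 233.0 + 235.3 + 258.2 + 247.5 + 252.5 + 272.1 + 234.6 + 270.9) / 10 = 2483.8000 / 10 = 248.3800
R̄ = (61.3 + 70.2 + 55.4 + 83.0 + 40.5 + 7.9 + 22.6 + 57.4 + 53.8 + 34.2) / 10 = 486.3000 / 10 = 48.6300
UCL = X̄̄ + A₂·R̄ = 248.3800 + 0.729 × 48.6300 = 283.8313

283.831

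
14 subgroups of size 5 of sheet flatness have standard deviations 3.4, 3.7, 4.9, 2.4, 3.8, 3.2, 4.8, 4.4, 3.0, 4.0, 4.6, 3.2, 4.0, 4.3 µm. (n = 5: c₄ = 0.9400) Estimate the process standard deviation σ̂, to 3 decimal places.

4.081

s̄ = (3.4 + 3.7 + 4.9 + 2.4 + 3.8 + 3.2 + 4.8 + 4.4 + 3.0 + 4.0 + 4.6 + 3.2 + 4.0 + 4.3) / 14 = 3.8357
σ̂ = s̄ / c₄ = 3.8357 / 0.9400 = 4.0805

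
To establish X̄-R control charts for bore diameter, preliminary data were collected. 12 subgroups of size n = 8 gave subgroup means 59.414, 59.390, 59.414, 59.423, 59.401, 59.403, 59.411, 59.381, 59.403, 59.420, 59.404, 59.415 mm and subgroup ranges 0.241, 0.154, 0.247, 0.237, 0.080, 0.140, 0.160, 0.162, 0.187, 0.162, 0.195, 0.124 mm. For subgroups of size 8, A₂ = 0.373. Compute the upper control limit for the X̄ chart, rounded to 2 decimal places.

59.47

X̄̄ = (59.414 + 59.390 + 59.414 + 59.423 + 59.401 + 59.403 + 59.411 + 59.381 + 59.403 + 59.420 + 59.404 + 59.415) / 12 = 712.8790 / 12 = 59.4066
R̄ = (0.241 + 0.154 + 0.247 + 0.237 + 0.080 + 0.140 + 0.160 + 0.162 + 0.187 + 0.162 + 0.195 + 0.124) / 12 = 2.0890 / 12 = 0.1741
UCL = X̄̄ + A₂·R̄ = 59.4066 + 0.373 × 0.1741 = 59.4715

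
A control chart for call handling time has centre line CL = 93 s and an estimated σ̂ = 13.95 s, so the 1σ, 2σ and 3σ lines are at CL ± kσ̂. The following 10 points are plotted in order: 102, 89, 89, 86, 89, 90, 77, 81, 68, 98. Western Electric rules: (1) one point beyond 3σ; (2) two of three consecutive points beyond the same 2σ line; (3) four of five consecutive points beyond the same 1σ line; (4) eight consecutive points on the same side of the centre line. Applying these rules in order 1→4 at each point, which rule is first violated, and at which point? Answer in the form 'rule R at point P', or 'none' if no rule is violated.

Zone of each point (C = within 1σ̂, B = 1σ̂–2σ̂, A = 2σ̂–3σ̂, * = beyond 3σ̂; sign = side of CL): 1:+C, 2:-C, 3:-C, 4:-C, 5:-C, 6:-C, 7:-B, 8:-C, 9:-B, 10:+C
Rule 4 (eight consecutive points on the same side of the centre line) is satisfied at point 9.

rule 4 at point 9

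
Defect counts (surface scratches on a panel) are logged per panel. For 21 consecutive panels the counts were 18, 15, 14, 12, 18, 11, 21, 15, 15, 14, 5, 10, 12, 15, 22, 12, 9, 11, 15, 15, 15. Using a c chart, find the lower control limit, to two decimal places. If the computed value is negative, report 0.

c̄ = (18 + 15 + 14 + 12 + 18 + 11 + 21 + 15 + 15 + 14 + 5 + 10 + 12 + 15 + 22 + 12 + 9 + 11 + 15 + 15 + 15) / 21 = 294 / 21 = 14.0000
LCL = c̄ − 3√c̄ = 14.0000 − 3 × 3.7417 = 2.7750

2.78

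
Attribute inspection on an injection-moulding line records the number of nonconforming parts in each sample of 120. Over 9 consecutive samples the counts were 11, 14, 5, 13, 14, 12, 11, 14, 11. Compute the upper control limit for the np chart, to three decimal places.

p̄ = Σdᵢ / (k·n) = 105 / (9 × 120) = 0.09722
UCL = np̄ + 3·√(np̄(1−p̄)) = 11.6667 + 3 × √(11.6667×0.90278) = 11.6667 + 3 × 3.2454 = 21.4028

21.403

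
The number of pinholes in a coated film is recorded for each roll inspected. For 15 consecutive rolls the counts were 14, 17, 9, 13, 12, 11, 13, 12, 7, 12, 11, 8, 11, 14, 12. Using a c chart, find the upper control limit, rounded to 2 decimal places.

22.01

c̄ = (14 + 17 + 9 + 13 + 12 + 11 + 13 + 12 + 7 + 12 + 11 + 8 + 11 + 14 + 12) / 15 = 176 / 15 = 11.7333
UCL = c̄ + 3√c̄ = 11.7333 + 3 × √11.7333 = 11.7333 + 3 × 3.4254 = 22.0095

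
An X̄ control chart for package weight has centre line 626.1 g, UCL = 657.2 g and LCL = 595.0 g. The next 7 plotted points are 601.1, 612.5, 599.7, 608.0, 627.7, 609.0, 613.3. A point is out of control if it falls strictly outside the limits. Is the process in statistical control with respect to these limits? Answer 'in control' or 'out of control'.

All 7 points lie within [595.0, 657.2].

in control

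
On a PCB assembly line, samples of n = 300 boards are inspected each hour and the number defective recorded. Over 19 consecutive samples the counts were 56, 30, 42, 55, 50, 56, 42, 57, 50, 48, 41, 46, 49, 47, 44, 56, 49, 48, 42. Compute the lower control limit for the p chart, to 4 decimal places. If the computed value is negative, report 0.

0.0959

p̄ = Σdᵢ / (k·n) = 908 / (19 × 300) = 0.15930
LCL = p̄ − 3·√(p̄(1−p̄)/n) = 0.15930 − 3 × 0.02113 = 0.09591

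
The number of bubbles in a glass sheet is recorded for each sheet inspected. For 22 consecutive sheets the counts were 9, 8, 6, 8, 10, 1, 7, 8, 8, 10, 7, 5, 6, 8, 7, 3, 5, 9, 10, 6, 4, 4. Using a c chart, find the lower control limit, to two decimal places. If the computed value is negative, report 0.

0.00

c̄ = (9 + 8 + 6 + 8 + 10 + 1 + 7 + 8 + 8 + 10 + 7 + 5 + 6 + 8 + 7 + 3 + 5 + 9 + 10 + 6 + 4 + 4) / 22 = 149 / 22 = 6.7727
LCL = c̄ − 3√c̄ = 6.7727 − 3 × 2.6024 = -1.0346 → 0 (cannot be negative)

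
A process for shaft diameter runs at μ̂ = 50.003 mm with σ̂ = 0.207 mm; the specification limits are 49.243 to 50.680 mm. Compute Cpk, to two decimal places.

1.09

Cpu = (USL − μ̂) / (3σ̂) = (50.680 − 50.003) / (3 × 0.207) = 1.0902; Cpl = (μ̂ − LSL) / (3σ̂) = (50.003 − 49.243) / (3 × 0.207) = 1.2238; Cpk = min(Cpu, Cpl) = 1.0902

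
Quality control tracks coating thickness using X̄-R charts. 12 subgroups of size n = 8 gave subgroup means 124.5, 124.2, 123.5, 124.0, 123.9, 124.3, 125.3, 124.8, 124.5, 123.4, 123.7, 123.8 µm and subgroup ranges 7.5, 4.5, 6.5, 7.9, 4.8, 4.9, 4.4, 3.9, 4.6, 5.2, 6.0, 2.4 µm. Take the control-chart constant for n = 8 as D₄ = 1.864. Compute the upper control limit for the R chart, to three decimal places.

9.724

R̄ = (7.5 + 4.5 + 6.5 + 7.9 + 4.8 + 4.9 + 4.4 + 3.9 + 4.6 + 5.2 + 6.0 + 2.4) / 12 = 62.6000 / 12 = 5.2167
UCL_R = D₄·R̄ = 1.864 × 5.2167 = 9.7239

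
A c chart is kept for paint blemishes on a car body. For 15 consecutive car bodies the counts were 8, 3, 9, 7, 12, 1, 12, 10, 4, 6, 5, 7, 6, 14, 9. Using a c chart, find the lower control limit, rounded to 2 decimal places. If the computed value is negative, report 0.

0.00

c̄ = (8 + 3 + 9 + 7 + 12 + 1 + 12 + 10 + 4 + 6 + 5 + 7 + 6 + 14 + 9) / 15 = 113 / 15 = 7.5333
LCL = c̄ − 3√c̄ = 7.5333 − 3 × 2.7447 = -0.7007 → 0 (cannot be negative)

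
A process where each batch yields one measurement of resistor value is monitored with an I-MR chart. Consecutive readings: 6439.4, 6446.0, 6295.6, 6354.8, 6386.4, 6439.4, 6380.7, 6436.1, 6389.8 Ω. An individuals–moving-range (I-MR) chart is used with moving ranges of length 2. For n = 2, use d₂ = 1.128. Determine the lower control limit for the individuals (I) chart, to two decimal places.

6243.14

X̄ = (6439.4 + 6446.0 + 6295.6 + 6354.8 + 6386.4 + 6439.4 + 6380.7 + 6436.1 + 6389.8) / 9 = 6396.4667
Moving ranges: 6.6, 150.4, 59.2, 31.6, 53.0, 58.7, 55.4, 46.3; M̄R̄ = 461.2000 / 8 = 57.6500
LCL = X̄ − 3·M̄R̄/d₂ = 6396.4667 − 3 × 57.6500 / 1.128 = 6243.1422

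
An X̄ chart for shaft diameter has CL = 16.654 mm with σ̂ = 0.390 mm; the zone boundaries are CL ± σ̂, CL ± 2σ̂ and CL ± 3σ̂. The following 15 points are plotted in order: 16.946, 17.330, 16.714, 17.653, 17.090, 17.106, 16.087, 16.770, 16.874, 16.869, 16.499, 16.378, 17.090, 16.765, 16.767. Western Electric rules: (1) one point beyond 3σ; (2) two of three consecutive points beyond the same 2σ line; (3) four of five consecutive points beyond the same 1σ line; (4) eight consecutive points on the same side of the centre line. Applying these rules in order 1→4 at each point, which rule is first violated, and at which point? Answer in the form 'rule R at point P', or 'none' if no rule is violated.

rule 3 at point 6

Zone of each point (C = within 1σ̂, B = 1σ̂–2σ̂, A = 2σ̂–3σ̂, * = beyond 3σ̂; sign = side of CL): 1:+C, 2:+B, 3:+C, 4:+A, 5:+B, 6:+B, 7:-B, 8:+C, 9:+C, 10:+C, 11:-C, 12:-C, 13:+B, 14:+C, 15:+C
Rule 3 (four of five consecutive points beyond the same 1σ limit) is satisfied at point 6.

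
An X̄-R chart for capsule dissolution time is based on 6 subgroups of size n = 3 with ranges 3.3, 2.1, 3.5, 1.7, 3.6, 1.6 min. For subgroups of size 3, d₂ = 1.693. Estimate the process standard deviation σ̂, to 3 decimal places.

1.555

R̄ = (3.3 + 2.1 + 3.5 + 1.7 + 3.6 + 1.6) / 6 = 2.6333
σ̂ = R̄ / d₂ = 2.6333 / 1.693 = 1.5554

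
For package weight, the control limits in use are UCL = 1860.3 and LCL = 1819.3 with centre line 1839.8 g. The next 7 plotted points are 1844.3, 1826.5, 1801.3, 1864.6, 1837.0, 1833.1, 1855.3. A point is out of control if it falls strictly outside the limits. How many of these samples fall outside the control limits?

2

Compare each point to [1819.3, 1860.3]: sample 3 = 1801.3 < LCL; sample 4 = 1864.6 > UCL.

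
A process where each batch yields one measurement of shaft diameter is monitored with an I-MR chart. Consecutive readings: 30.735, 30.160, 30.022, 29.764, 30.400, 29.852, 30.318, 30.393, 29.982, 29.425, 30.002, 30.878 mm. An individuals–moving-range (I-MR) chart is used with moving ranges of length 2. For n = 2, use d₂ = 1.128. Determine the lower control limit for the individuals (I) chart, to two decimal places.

28.92

X̄ = (30.735 + 30.160 + 30.022 + 29.764 + 30.400 + 29.852 + 30.318 + 30.393 + 29.982 + 29.425 + 30.002 + 30.878) / 12 = 30.1609
Moving ranges: 0.575, 0.138, 0.258, 0.636, 0.548, 0.466, 0.075, 0.411, 0.557, 0.577, 0.876; M̄R̄ = 5.1170 / 11 = 0.4652
LCL = X̄ − 3·M̄R̄/d₂ = 30.1609 − 3 × 0.4652 / 1.128 = 28.9237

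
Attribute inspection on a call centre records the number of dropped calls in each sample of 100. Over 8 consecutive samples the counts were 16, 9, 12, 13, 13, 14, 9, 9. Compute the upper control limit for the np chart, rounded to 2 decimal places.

p̄ = Σdᵢ / (k·n) = 95 / (8 × 100) = 0.11875
UCL = np̄ + 3·√(np̄(1−p̄)) = 11.8750 + 3 × √(11.8750×0.88125) = 11.8750 + 3 × 3.2349 = 21.5798

21.58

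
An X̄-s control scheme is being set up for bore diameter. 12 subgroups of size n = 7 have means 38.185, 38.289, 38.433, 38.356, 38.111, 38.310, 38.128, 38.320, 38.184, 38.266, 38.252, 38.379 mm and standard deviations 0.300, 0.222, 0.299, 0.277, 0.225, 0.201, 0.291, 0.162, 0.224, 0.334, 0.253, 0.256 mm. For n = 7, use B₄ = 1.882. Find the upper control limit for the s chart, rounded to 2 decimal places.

s̄ = (0.300 + 0.222 + 0.299 + 0.277 + 0.225 + 0.201 + 0.291 + 0.162 + 0.224 + 0.334 + 0.253 + 0.256) / 12 = 0.2537
UCL_s = B₄·s̄ = 1.882 × 0.2537 = 0.4774

0.48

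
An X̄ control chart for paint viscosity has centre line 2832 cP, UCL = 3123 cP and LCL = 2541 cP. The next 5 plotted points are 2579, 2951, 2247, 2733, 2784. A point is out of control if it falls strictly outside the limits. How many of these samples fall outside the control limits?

Compare each point to [2541, 3123]: sample 3 = 2247 < LCL.

1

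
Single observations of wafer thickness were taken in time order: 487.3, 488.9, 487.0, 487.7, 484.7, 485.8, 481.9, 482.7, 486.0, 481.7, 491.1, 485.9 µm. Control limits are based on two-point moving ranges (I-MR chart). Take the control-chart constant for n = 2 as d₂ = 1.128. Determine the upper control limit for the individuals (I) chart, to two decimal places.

494.40

X̄ = (487.3 + 488.9 + 487.0 + 487.7 + 484.7 + 485.8 + 481.9 + 482.7 + 486.0 + 481.7 + 491.1 + 485.9) / 12 = 485.8917
Moving ranges: 1.6, 1.9, 0.7, 3.0, 1.1, 3.9, 0.8, 3.3, 4.3, 9.4, 5.2; M̄R̄ = 35.2000 / 11 = 3.2000
UCL = X̄ + 3·M̄R̄/d₂ = 485.8917 + 3 × 3.2000 / 1.128 = 494.4023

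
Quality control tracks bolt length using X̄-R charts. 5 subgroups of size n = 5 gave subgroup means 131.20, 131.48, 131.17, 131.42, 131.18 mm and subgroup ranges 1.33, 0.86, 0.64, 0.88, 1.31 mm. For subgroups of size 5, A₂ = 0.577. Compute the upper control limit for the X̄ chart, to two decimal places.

X̄̄ = (131.20 + 131.48 + 131.17 + 131.42 + 131.18) / 5 = 656.4500 / 5 = 131.2900
R̄ = (1.33 + 0.86 + 0.64 + 0.88 + 1.31) / 5 = 5.0200 / 5 = 1.0040
UCL = X̄̄ + A₂·R̄ = 131.2900 + 0.577 × 1.0040 = 131.8693

131.87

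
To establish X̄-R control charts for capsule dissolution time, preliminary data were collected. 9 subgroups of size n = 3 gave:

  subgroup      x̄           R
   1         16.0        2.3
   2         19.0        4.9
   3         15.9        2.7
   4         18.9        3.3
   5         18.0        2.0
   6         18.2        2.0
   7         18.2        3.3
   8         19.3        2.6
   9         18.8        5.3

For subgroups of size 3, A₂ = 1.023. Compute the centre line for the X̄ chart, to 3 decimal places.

X̄̄ = (16.0 + 19.0 + 15.9 + 18.9 + 18.0 + 18.2 + 18.2 + 19.3 + 18.8) / 9 = 162.3000 / 9 = 18.0333
CL = X̄̄ = 18.0333

18.033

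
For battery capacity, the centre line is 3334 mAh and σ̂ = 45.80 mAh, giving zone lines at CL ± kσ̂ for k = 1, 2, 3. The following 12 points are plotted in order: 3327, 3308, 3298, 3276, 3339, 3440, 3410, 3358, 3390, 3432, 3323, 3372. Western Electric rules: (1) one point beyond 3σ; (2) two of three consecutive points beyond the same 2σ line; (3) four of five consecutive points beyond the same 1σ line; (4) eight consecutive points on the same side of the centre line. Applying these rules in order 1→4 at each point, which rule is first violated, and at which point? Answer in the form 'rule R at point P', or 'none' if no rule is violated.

Zone of each point (C = within 1σ̂, B = 1σ̂–2σ̂, A = 2σ̂–3σ̂, * = beyond 3σ̂; sign = side of CL): 1:-C, 2:-C, 3:-C, 4:-B, 5:+C, 6:+A, 7:+B, 8:+C, 9:+B, 10:+A, 11:-C, 12:+C
Rule 3 (four of five consecutive points beyond the same 1σ limit) is satisfied at point 10.

rule 3 at point 10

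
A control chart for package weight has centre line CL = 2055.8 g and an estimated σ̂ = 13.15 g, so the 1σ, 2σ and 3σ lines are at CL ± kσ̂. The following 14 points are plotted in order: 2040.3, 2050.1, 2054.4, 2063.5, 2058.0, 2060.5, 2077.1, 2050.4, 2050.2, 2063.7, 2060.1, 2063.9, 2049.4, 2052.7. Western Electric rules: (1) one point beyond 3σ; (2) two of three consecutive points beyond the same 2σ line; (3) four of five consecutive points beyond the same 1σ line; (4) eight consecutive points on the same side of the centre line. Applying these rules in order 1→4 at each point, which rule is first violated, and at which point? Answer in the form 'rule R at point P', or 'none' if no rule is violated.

Zone of each point (C = within 1σ̂, B = 1σ̂–2σ̂, A = 2σ̂–3σ̂, * = beyond 3σ̂; sign = side of CL): 1:-B, 2:-C, 3:-C, 4:+C, 5:+C, 6:+C, 7:+B, 8:-C, 9:-C, 10:+C, 11:+C, 12:+C, 13:-C, 14:-C
No rule fires across all 14 points.

none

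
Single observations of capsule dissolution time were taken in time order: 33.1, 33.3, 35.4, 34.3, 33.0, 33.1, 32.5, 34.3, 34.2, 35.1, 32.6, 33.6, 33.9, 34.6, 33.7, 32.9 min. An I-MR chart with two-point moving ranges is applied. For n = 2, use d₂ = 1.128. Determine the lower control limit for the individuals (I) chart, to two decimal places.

X̄ = (33.1 + 33.3 + 35.4 + 34.3 + 33.0 + 33.1 + 32.5 + 34.3 + 34.2 + 35.1 + 32.6 + 33.6 + 33.9 + 34.6 + 33.7 + 32.9) / 16 = 33.7250
Moving ranges: 0.2, 2.1, 1.1, 1.3, 0.1, 0.6, 1.8, 0.1, 0.9, 2.5, 1.0, 0.3, 0.7, 0.9, 0.8; M̄R̄ = 14.4000 / 15 = 0.9600
LCL = X̄ − 3·M̄R̄/d₂ = 33.7250 − 3 × 0.9600 / 1.128 = 31.1718

31.17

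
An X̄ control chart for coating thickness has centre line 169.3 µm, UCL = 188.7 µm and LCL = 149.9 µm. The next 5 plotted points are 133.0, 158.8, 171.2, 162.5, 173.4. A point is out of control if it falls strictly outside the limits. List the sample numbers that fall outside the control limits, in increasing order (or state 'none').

Compare each point to [149.9, 188.7]: sample 1 = 133.0 < LCL.

1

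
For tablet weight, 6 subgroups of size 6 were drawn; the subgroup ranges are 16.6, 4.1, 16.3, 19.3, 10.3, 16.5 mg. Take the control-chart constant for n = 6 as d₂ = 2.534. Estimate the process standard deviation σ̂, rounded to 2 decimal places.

5.47

R̄ = (16.6 + 4.1 + 16.3 + 19.3 + 10.3 + 16.5) / 6 = 13.8500
σ̂ = R̄ / d₂ = 13.8500 / 2.534 = 5.4657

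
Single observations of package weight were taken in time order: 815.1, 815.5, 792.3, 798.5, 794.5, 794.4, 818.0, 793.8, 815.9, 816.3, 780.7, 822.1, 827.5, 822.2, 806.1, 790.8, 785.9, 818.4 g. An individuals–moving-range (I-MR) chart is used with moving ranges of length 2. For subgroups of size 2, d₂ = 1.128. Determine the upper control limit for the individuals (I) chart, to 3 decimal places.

846.785

X̄ = (815.1 + 815.5 + 792.3 + 798.5 + 794.5 + 794.4 + 818.0 + 793.8 + 815.9 + 816.3 + 780.7 + 822.1 + 827.5 + 822.2 + 806.1 + 790.8 + 785.9 + 818.4) / 18 = 806.0000
Moving ranges: 0.4, 23.2, 6.2, 4.0, 0.1, 23.6, 24.2, 22.1, 0.4, 35.6, 41.4, 5.4, 5.3, 16.1, 15.3, 4.9, 32.5; M̄R̄ = 260.7000 / 17 = 15.3353
UCL = X̄ + 3·M̄R̄/d₂ = 806.0000 + 3 × 15.3353 / 1.128 = 846.7854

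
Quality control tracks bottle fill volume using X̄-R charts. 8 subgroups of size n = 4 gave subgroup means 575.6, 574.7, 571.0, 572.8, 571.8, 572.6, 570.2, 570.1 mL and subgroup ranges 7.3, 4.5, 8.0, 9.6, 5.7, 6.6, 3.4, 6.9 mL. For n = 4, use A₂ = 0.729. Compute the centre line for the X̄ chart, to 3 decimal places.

X̄̄ = (575.6 + 574.7 + 571.0 + 572.8 + 571.8 + 572.6 + 570.2 + 570.1) / 8 = 4578.8000 / 8 = 572.3500
CL = X̄̄ = 572.3500

572.350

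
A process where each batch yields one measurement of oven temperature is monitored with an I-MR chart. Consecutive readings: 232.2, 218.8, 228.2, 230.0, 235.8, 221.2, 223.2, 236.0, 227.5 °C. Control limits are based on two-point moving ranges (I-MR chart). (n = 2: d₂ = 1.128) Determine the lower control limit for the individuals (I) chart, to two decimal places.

X̄ = (232.2 + 218.8 + 228.2 + 230.0 + 235.8 + 221.2 + 223.2 + 236.0 + 227.5) / 9 = 228.1000
Moving ranges: 13.4, 9.4, 1.8, 5.8, 14.6, 2.0, 12.8, 8.5; M̄R̄ = 68.3000 / 8 = 8.5375
LCL = X̄ − 3·M̄R̄/d₂ = 228.1000 − 3 × 8.5375 / 1.128 = 205.3939

205.39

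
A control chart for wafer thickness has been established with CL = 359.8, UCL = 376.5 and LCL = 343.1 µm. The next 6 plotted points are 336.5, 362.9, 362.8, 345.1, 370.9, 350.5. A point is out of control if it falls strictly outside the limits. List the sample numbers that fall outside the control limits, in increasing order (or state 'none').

Compare each point to [343.1, 376.5]: sample 1 = 336.5 < LCL.

1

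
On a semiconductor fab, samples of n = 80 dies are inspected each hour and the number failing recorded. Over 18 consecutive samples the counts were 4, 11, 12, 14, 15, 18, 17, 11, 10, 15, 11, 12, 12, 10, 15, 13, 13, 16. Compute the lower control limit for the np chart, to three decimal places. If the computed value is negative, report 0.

2.909

p̄ = Σdᵢ / (k·n) = 229 / (18 × 80) = 0.15903
LCL = np̄ − 3·√(np̄(1−p̄)) = 12.7222 − 3 × 3.2709 = 2.9094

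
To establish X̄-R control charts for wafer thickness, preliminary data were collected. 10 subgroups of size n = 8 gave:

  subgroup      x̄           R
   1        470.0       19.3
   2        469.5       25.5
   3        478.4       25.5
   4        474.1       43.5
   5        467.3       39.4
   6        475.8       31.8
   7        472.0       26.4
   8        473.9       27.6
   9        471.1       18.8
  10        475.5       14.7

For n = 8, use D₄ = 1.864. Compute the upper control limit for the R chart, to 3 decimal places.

50.794

R̄ = (19.3 + 25.5 + 25.5 + 43.5 + 39.4 + 31.8 + 26.4 + 27.6 + 18.8 + 14.7) / 10 = 272.5000 / 10 = 27.2500
UCL_R = D₄·R̄ = 1.864 × 27.2500 = 50.7940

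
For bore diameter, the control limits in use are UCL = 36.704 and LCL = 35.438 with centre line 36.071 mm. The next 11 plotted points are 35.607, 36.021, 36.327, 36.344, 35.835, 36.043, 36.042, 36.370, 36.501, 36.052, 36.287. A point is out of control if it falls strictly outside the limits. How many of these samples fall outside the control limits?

0

All 11 points lie within [35.438, 36.704].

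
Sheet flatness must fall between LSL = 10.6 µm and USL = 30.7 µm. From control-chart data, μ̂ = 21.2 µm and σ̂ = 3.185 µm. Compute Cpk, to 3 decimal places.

Cpu = (USL − μ̂) / (3σ̂) = (30.7 − 21.2) / (3 × 3.185) = 0.9942; Cpl = (μ̂ − LSL) / (3σ̂) = (21.2 − 10.6) / (3 × 3.185) = 1.1094; Cpk = min(Cpu, Cpl) = 0.9942

0.994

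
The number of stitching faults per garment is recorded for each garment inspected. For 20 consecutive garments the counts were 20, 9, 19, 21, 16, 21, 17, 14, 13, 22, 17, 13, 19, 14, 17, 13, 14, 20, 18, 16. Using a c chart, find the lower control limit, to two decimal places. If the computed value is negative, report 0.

c̄ = (20 + 9 + 19 + 21 + 16 + 21 + 17 + 14 + 13 + 22 + 17 + 13 + 19 + 14 + 17 + 13 + 14 + 20 + 18 + 16) / 20 = 333 / 20 = 16.6500
LCL = c̄ − 3√c̄ = 16.6500 − 3 × 4.0804 = 4.4087

4.41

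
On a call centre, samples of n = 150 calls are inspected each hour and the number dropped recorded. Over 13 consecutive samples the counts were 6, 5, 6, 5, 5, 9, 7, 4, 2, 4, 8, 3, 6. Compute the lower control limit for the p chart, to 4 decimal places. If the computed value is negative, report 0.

0.0000

p̄ = Σdᵢ / (k·n) = 70 / (13 × 150) = 0.03590
LCL = p̄ − 3·√(p̄(1−p̄)/n) = 0.03590 − 3 × 0.01519 = -0.00967 → 0 (negative, so LCL = 0)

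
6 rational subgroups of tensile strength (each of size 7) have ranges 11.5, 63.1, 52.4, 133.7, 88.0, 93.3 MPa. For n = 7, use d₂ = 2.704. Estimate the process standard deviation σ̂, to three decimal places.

27.244

R̄ = (11.5 + 63.1 + 52.4 + 133.7 + 88.0 + 93.3) / 6 = 73.6667
σ̂ = R̄ / d₂ = 73.6667 / 2.704 = 27.2436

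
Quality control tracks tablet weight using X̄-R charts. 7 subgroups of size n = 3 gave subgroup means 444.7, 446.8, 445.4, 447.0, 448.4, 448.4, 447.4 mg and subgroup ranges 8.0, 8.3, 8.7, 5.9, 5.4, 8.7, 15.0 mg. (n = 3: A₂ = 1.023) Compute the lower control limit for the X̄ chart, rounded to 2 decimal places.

X̄̄ = (444.7 + 446.8 + 445.4 + 447.0 + 448.4 + 448.4 + 447.4) / 7 = 3128.1000 / 7 = 446.8714
R̄ = (8.0 + 8.3 + 8.7 + 5.9 + 5.4 + 8.7 + 15.0) / 7 = 60.0000 / 7 = 8.5714
LCL = X̄̄ − A₂·R̄ = 446.8714 − 1.023 × 8.5714 = 438.1029

438.10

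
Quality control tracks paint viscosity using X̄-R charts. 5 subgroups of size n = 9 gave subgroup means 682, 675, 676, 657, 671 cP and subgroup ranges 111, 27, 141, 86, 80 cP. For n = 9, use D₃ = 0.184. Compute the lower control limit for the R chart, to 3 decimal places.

16.376

R̄ = (111 + 27 + 141 + 86 + 80) / 5 = 445.0000 / 5 = 89.0000
LCL_R = D₃·R̄ = 0.184 × 89.0000 = 16.3760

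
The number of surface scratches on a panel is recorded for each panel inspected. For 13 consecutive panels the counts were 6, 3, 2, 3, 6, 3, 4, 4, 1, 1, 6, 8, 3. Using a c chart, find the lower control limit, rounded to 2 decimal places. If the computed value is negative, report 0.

c̄ = (6 + 3 + 2 + 3 + 6 + 3 + 4 + 4 + 1 + 1 + 6 + 8 + 3) / 13 = 50 / 13 = 3.8462
LCL = c̄ − 3√c̄ = 3.8462 − 3 × 1.9612 = -2.0373 → 0 (cannot be negative)

0.00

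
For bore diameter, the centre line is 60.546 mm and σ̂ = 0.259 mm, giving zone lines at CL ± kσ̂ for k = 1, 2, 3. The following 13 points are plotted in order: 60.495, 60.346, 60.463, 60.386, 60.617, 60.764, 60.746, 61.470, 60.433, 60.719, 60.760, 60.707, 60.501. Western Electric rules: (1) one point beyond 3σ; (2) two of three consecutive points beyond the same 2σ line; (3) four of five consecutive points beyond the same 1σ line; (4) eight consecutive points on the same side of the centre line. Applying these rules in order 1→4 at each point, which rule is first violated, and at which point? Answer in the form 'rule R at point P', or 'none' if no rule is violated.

Zone of each point (C = within 1σ̂, B = 1σ̂–2σ̂, A = 2σ̂–3σ̂, * = beyond 3σ̂; sign = side of CL): 1:-C, 2:-C, 3:-C, 4:-C, 5:+C, 6:+C, 7:+C, 8:+*, 9:-C, 10:+C, 11:+C, 12:+C, 13:-C
Rule 1 (one point beyond the 3σ limits) is satisfied at point 8.

rule 1 at point 8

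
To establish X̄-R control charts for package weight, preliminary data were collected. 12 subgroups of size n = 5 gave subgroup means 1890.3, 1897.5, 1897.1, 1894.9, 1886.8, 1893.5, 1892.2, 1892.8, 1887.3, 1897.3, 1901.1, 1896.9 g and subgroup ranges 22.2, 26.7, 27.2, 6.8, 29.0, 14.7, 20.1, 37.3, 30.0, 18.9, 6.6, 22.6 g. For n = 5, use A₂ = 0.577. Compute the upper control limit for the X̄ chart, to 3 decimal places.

X̄̄ = (1890.3 + 1897.5 + 1897.1 + 1894.9 + 1886.8 + 1893.5 + 1892.2 + 1892.8 + 1887.3 + 1897.3 + 1901.1 + 1896.9) / 12 = 22727.7000 / 12 = 1893.9750
R̄ = (22.2 + 26.7 + 27.2 + 6.8 + 29.0 + 14.7 + 20.1 + 37.3 + 30.0 + 18.9 + 6.6 + 22.6) / 12 = 262.1000 / 12 = 21.8417
UCL = X̄̄ + A₂·R̄ = 1893.9750 + 0.577 × 21.8417 = 1906.5776

1906.578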